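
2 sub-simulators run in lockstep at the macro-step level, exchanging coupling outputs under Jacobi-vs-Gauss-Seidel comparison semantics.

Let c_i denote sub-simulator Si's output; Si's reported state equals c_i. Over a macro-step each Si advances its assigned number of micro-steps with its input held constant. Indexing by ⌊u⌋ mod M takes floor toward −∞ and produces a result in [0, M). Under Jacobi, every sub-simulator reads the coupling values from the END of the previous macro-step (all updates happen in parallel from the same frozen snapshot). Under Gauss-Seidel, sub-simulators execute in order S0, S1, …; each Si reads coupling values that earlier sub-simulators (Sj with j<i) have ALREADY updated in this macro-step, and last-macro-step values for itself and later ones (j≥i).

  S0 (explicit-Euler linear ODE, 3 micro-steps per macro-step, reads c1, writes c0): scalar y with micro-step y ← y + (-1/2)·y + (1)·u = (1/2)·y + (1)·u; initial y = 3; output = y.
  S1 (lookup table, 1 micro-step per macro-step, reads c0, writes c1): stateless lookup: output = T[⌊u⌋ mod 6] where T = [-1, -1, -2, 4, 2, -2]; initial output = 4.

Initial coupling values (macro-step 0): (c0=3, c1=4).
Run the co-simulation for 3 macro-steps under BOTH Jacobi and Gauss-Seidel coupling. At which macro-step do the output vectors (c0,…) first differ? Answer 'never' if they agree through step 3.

first divergence at macro-step: 1

[Jacobi] macro 1: S0 reads c1=4 → after 3×micro: 59/8; S1 reads c0=3 → after 1×micro: 4 ⇒ (c0=59/8, c1=4)
[Jacobi] macro 2: S0 reads c1=4 → after 3×micro: 507/64; S1 reads c0=59/8 → after 1×micro: -1 ⇒ (c0=507/64, c1=-1)
[Jacobi] macro 3: S0 reads c1=-1 → after 3×micro: -389/512; S1 reads c0=507/64 → after 1×micro: -1 ⇒ (c0=-389/512, c1=-1)
[Gauss-Seidel] macro 1: S0 reads c1=4 → after 3×micro: 59/8; S1 reads c0=59/8 → after 1×micro: -1 ⇒ (c0=59/8, c1=-1)
[Gauss-Seidel] macro 2: S0 reads c1=-1 → after 3×micro: -53/64; S1 reads c0=-53/64 → after 1×micro: -2 ⇒ (c0=-53/64, c1=-2)
[Gauss-Seidel] macro 3: S0 reads c1=-2 → after 3×micro: -1845/512; S1 reads c0=-1845/512 → after 1×micro: -2 ⇒ (c0=-1845/512, c1=-2)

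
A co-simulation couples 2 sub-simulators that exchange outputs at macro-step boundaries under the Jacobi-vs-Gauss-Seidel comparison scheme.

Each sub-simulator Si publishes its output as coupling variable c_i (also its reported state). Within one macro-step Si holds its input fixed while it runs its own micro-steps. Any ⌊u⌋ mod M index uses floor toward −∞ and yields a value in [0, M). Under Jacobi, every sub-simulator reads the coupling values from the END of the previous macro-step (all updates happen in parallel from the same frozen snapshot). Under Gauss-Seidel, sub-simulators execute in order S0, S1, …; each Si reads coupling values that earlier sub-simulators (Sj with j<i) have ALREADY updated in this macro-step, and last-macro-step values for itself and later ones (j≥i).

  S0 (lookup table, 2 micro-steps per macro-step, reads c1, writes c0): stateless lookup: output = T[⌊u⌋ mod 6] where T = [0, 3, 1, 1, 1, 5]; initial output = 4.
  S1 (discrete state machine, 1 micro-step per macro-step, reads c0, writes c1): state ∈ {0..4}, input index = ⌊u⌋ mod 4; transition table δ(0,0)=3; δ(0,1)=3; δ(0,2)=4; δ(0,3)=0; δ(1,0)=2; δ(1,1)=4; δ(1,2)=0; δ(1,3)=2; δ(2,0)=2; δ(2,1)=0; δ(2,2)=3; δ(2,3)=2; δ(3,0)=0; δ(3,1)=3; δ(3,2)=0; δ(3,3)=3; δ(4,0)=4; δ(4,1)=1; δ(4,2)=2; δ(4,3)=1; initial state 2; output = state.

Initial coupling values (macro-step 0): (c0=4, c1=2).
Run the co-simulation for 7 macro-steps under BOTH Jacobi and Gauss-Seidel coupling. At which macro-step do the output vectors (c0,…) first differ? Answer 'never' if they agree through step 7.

[Jacobi] macro 1: S0 reads c1=2 → after 2×micro: 1; S1 reads c0=4 → after 1×micro: 2 ⇒ (c0=1, c1=2)
[Jacobi] macro 2: S0 reads c1=2 → after 2×micro: 1; S1 reads c0=1 → after 1×micro: 0 ⇒ (c0=1, c1=0)
[Jacobi] macro 3: S0 reads c1=0 → after 2×micro: 0; S1 reads c0=1 → after 1×micro: 3 ⇒ (c0=0, c1=3)
[Jacobi] macro 4: S0 reads c1=3 → after 2×micro: 1; S1 reads c0=0 → after 1×micro: 0 ⇒ (c0=1, c1=0)
[Jacobi] macro 5: S0 reads c1=0 → after 2×micro: 0; S1 reads c0=1 → after 1×micro: 3 ⇒ (c0=0, c1=3)
[Jacobi] macro 6: S0 reads c1=3 → after 2×micro: 1; S1 reads c0=0 → after 1×micro: 0 ⇒ (c0=1, c1=0)
[Jacobi] macro 7: S0 reads c1=0 → after 2×micro: 0; S1 reads c0=1 → after 1×micro: 3 ⇒ (c0=0, c1=3)
[Gauss-Seidel] macro 1: S0 reads c1=2 → after 2×micro: 1; S1 reads c0=1 → after 1×micro: 0 ⇒ (c0=1, c1=0)
[Gauss-Seidel] macro 2: S0 reads c1=0 → after 2×micro: 0; S1 reads c0=0 → after 1×micro: 3 ⇒ (c0=0, c1=3)
[Gauss-Seidel] macro 3: S0 reads c1=3 → after 2×micro: 1; S1 reads c0=1 → after 1×micro: 3 ⇒ (c0=1, c1=3)
[Gauss-Seidel] macro 4: S0 reads c1=3 → after 2×micro: 1; S1 reads c0=1 → after 1×micro: 3 ⇒ (c0=1, c1=3)
[Gauss-Seidel] macro 5: S0 reads c1=3 → after 2×micro: 1; S1 reads c0=1 → after 1×micro: 3 ⇒ (c0=1, c1=3)
[Gauss-Seidel] macro 6: S0 reads c1=3 → after 2×micro: 1; S1 reads c0=1 → after 1×micro: 3 ⇒ (c0=1, c1=3)
[Gauss-Seidel] macro 7: S0 reads c1=3 → after 2×micro: 1; S1 reads c0=1 → after 1×micro: 3 ⇒ (c0=1, c1=3)

first divergence at macro-step: 1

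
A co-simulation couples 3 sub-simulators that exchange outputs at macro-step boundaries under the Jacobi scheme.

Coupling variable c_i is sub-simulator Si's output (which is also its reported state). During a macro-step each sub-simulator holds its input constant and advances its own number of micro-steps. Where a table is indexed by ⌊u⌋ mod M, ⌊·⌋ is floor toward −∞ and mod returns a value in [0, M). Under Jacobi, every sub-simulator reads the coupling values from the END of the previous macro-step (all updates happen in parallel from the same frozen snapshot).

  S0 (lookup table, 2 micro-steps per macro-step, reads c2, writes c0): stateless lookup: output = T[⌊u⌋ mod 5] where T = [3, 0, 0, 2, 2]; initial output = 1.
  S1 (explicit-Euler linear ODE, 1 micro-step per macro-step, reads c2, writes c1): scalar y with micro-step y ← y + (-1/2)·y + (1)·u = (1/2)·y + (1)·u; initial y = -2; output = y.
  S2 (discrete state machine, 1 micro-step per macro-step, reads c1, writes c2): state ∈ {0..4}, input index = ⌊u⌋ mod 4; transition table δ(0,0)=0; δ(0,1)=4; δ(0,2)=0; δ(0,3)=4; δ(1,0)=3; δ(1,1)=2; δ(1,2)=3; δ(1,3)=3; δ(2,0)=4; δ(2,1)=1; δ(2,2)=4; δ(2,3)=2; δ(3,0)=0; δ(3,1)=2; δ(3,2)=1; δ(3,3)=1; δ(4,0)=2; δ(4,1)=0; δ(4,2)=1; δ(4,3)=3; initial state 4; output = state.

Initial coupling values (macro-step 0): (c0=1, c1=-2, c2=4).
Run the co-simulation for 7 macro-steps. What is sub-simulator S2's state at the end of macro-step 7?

S2 state at macro-step 7 = 1

macro 1: S0 reads c2=4 → after 2×micro: 2; S1 reads c2=4 → after 1×micro: 3; S2 reads c1=-2 → after 1×micro: 1 ⇒ (c0=2, c1=3, c2=1)
macro 2: S0 reads c2=1 → after 2×micro: 0; S1 reads c2=1 → after 1×micro: 5/2; S2 reads c1=3 → after 1×micro: 3 ⇒ (c0=0, c1=5/2, c2=3)
macro 3: S0 reads c2=3 → after 2×micro: 2; S1 reads c2=3 → after 1×micro: 17/4; S2 reads c1=5/2 → after 1×micro: 1 ⇒ (c0=2, c1=17/4, c2=1)
macro 4: S0 reads c2=1 → after 2×micro: 0; S1 reads c2=1 → after 1×micro: 25/8; S2 reads c1=17/4 → after 1×micro: 3 ⇒ (c0=0, c1=25/8, c2=3)
macro 5: S0 reads c2=3 → after 2×micro: 2; S1 reads c2=3 → after 1×micro: 73/16; S2 reads c1=25/8 → after 1×micro: 1 ⇒ (c0=2, c1=73/16, c2=1)
macro 6: S0 reads c2=1 → after 2×micro: 0; S1 reads c2=1 → after 1×micro: 105/32; S2 reads c1=73/16 → after 1×micro: 3 ⇒ (c0=0, c1=105/32, c2=3)
macro 7: S0 reads c2=3 → after 2×micro: 2; S1 reads c2=3 → after 1×micro: 297/64; S2 reads c1=105/32 → after 1×micro: 1 ⇒ (c0=2, c1=297/64, c2=1)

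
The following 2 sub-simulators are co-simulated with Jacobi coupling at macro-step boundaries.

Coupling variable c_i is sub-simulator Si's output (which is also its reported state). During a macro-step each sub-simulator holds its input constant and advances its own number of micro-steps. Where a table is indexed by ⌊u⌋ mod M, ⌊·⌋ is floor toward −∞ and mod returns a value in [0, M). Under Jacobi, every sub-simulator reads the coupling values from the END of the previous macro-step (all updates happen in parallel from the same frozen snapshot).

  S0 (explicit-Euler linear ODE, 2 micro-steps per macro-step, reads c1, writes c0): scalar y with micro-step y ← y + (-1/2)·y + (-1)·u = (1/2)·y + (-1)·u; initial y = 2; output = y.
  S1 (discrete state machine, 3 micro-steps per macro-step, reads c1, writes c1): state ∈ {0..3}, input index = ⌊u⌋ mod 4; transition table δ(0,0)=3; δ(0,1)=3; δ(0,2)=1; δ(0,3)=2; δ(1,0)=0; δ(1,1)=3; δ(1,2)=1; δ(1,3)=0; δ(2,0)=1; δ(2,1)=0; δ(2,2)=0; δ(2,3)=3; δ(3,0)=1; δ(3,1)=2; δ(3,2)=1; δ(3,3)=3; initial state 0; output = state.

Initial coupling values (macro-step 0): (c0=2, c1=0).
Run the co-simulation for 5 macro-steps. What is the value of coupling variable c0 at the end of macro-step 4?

c0 at macro-step 4 = 1/128

macro 1: S0 reads c1=0 → after 2×micro: 1/2; S1 reads c1=0 → after 3×micro: 0 ⇒ (c0=1/2, c1=0)
macro 2: S0 reads c1=0 → after 2×micro: 1/8; S1 reads c1=0 → after 3×micro: 0 ⇒ (c0=1/8, c1=0)
macro 3: S0 reads c1=0 → after 2×micro: 1/32; S1 reads c1=0 → after 3×micro: 0 ⇒ (c0=1/32, c1=0)
macro 4: S0 reads c1=0 → after 2×micro: 1/128; S1 reads c1=0 → after 3×micro: 0 ⇒ (c0=1/128, c1=0)
macro 5: S0 reads c1=0 → after 2×micro: 1/512; S1 reads c1=0 → after 3×micro: 0 ⇒ (c0=1/512, c1=0)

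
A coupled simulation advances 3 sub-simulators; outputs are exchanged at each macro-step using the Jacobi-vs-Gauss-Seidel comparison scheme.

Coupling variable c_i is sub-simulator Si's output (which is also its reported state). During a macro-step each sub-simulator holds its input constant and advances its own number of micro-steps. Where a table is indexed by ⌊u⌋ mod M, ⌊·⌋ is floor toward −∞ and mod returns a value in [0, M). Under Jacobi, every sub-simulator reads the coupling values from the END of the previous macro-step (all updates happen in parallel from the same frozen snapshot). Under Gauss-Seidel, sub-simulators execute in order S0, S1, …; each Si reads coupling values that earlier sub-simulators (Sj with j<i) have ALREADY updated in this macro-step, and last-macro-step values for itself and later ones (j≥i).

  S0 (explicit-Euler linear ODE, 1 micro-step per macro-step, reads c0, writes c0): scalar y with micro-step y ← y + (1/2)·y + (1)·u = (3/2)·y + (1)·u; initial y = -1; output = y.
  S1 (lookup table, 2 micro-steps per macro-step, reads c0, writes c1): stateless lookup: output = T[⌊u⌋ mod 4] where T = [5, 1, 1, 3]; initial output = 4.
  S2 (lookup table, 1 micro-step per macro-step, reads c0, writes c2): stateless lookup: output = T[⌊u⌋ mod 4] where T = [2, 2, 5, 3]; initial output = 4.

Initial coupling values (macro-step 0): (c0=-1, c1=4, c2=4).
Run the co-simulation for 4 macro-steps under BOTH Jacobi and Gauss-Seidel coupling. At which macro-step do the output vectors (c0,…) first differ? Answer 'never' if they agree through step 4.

first divergence at macro-step: 1

[Jacobi] macro 1: S0 reads c0=-1 → after 1×micro: -5/2; S1 reads c0=-1 → after 2×micro: 3; S2 reads c0=-1 → after 1×micro: 3 ⇒ (c0=-5/2, c1=3, c2=3)
[Jacobi] macro 2: S0 reads c0=-5/2 → after 1×micro: -25/4; S1 reads c0=-5/2 → after 2×micro: 1; S2 reads c0=-5/2 → after 1×micro: 2 ⇒ (c0=-25/4, c1=1, c2=2)
[Jacobi] macro 3: S0 reads c0=-25/4 → after 1×micro: -125/8; S1 reads c0=-25/4 → after 2×micro: 1; S2 reads c0=-25/4 → after 1×micro: 2 ⇒ (c0=-125/8, c1=1, c2=2)
[Jacobi] macro 4: S0 reads c0=-125/8 → after 1×micro: -625/16; S1 reads c0=-125/8 → after 2×micro: 5; S2 reads c0=-125/8 → after 1×micro: 2 ⇒ (c0=-625/16, c1=5, c2=2)
[Gauss-Seidel] macro 1: S0 reads c0=-1 → after 1×micro: -5/2; S1 reads c0=-5/2 → after 2×micro: 1; S2 reads c0=-5/2 → after 1×micro: 2 ⇒ (c0=-5/2, c1=1, c2=2)
[Gauss-Seidel] macro 2: S0 reads c0=-5/2 → after 1×micro: -25/4; S1 reads c0=-25/4 → after 2×micro: 1; S2 reads c0=-25/4 → after 1×micro: 2 ⇒ (c0=-25/4, c1=1, c2=2)
[Gauss-Seidel] macro 3: S0 reads c0=-25/4 → after 1×micro: -125/8; S1 reads c0=-125/8 → after 2×micro: 5; S2 reads c0=-125/8 → after 1×micro: 2 ⇒ (c0=-125/8, c1=5, c2=2)
[Gauss-Seidel] macro 4: S0 reads c0=-125/8 → after 1×micro: -625/16; S1 reads c0=-625/16 → after 2×micro: 5; S2 reads c0=-625/16 → after 1×micro: 2 ⇒ (c0=-625/16, c1=5, c2=2)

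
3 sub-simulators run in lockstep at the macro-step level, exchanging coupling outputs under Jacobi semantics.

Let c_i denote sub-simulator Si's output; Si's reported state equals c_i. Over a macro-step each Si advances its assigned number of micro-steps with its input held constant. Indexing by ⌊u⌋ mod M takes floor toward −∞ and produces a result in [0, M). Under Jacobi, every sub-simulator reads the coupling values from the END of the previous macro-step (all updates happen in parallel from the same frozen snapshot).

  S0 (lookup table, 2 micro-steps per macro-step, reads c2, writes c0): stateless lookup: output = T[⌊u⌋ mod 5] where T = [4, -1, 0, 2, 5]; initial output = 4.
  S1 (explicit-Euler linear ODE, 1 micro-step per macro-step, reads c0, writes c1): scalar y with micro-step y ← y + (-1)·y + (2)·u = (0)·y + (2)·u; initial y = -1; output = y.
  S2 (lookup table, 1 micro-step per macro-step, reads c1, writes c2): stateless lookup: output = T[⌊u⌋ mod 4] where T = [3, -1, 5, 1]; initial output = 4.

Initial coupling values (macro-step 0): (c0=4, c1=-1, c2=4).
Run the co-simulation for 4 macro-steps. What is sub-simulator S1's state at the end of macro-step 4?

S1 state at macro-step 4 = 4

macro 1: S0 reads c2=4 → after 2×micro: 5; S1 reads c0=4 → after 1×micro: 8; S2 reads c1=-1 → after 1×micro: 1 ⇒ (c0=5, c1=8, c2=1)
macro 2: S0 reads c2=1 → after 2×micro: -1; S1 reads c0=5 → after 1×micro: 10; S2 reads c1=8 → after 1×micro: 3 ⇒ (c0=-1, c1=10, c2=3)
macro 3: S0 reads c2=3 → after 2×micro: 2; S1 reads c0=-1 → after 1×micro: -2; S2 reads c1=10 → after 1×micro: 5 ⇒ (c0=2, c1=-2, c2=5)
macro 4: S0 reads c2=5 → after 2×micro: 4; S1 reads c0=2 → after 1×micro: 4; S2 reads c1=-2 → after 1×micro: 5 ⇒ (c0=4, c1=4, c2=5)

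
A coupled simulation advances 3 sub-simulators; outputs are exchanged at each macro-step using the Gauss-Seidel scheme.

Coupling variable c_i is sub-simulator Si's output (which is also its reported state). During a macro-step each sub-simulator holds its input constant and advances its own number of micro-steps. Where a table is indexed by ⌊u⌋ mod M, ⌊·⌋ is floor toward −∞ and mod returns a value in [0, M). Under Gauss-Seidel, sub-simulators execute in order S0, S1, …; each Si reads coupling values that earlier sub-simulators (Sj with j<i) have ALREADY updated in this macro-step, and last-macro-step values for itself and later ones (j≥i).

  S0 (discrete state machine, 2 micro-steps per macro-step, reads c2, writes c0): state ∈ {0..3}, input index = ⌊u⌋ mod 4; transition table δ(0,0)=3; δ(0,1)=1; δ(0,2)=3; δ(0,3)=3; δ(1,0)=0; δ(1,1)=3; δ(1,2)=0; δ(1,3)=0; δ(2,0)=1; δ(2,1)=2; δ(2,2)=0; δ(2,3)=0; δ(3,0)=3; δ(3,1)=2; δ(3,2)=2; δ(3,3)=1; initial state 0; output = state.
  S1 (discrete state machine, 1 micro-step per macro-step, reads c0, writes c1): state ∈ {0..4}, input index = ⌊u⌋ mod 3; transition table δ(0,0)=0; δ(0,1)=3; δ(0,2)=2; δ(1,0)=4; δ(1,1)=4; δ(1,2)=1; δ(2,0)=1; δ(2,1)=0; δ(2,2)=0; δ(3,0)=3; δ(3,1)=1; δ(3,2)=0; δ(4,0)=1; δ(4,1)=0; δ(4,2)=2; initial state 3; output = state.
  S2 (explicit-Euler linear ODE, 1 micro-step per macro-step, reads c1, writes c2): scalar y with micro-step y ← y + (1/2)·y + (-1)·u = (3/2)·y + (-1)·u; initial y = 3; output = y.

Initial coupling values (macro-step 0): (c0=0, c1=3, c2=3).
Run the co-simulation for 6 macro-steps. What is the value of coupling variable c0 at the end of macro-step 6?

macro 1: S0 reads c2=3 → after 2×micro: 1; S1 reads c0=1 → after 1×micro: 1; S2 reads c1=1 → after 1×micro: 7/2 ⇒ (c0=1, c1=1, c2=7/2)
macro 2: S0 reads c2=7/2 → after 2×micro: 3; S1 reads c0=3 → after 1×micro: 4; S2 reads c1=4 → after 1×micro: 5/4 ⇒ (c0=3, c1=4, c2=5/4)
macro 3: S0 reads c2=5/4 → after 2×micro: 2; S1 reads c0=2 → after 1×micro: 2; S2 reads c1=2 → after 1×micro: -1/8 ⇒ (c0=2, c1=2, c2=-1/8)
macro 4: S0 reads c2=-1/8 → after 2×micro: 3; S1 reads c0=3 → after 1×micro: 1; S2 reads c1=1 → after 1×micro: -19/16 ⇒ (c0=3, c1=1, c2=-19/16)
macro 5: S0 reads c2=-19/16 → after 2×micro: 0; S1 reads c0=0 → after 1×micro: 4; S2 reads c1=4 → after 1×micro: -185/32 ⇒ (c0=0, c1=4, c2=-185/32)
macro 6: S0 reads c2=-185/32 → after 2×micro: 2; S1 reads c0=2 → after 1×micro: 2; S2 reads c1=2 → after 1×micro: -683/64 ⇒ (c0=2, c1=2, c2=-683/64)

c0 at macro-step 6 = 2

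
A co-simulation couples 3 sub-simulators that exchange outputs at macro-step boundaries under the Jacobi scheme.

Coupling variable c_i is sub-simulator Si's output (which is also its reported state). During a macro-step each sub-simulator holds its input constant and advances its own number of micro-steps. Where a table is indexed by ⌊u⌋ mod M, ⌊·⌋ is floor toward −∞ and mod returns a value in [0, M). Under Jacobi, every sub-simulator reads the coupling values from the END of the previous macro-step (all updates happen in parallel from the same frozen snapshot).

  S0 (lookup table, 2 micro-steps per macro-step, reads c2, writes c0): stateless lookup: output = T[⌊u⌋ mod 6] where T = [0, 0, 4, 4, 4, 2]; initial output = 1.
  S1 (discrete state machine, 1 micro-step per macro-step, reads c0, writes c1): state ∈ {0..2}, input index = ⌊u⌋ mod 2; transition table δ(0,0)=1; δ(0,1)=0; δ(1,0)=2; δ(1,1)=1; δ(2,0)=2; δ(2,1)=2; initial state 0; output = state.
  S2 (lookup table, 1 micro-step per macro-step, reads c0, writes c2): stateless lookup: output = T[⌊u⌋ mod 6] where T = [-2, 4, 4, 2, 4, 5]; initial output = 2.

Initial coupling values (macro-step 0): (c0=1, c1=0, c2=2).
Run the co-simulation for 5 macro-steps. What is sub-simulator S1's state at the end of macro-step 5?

macro 1: S0 reads c2=2 → after 2×micro: 4; S1 reads c0=1 → after 1×micro: 0; S2 reads c0=1 → after 1×micro: 4 ⇒ (c0=4, c1=0, c2=4)
macro 2: S0 reads c2=4 → after 2×micro: 4; S1 reads c0=4 → after 1×micro: 1; S2 reads c0=4 → after 1×micro: 4 ⇒ (c0=4, c1=1, c2=4)
macro 3: S0 reads c2=4 → after 2×micro: 4; S1 reads c0=4 → after 1×micro: 2; S2 reads c0=4 → after 1×micro: 4 ⇒ (c0=4, c1=2, c2=4)
macro 4: S0 reads c2=4 → after 2×micro: 4; S1 reads c0=4 → after 1×micro: 2; S2 reads c0=4 → after 1×micro: 4 ⇒ (c0=4, c1=2, c2=4)
macro 5: S0 reads c2=4 → after 2×micro: 4; S1 reads c0=4 → after 1×micro: 2; S2 reads c0=4 → after 1×micro: 4 ⇒ (c0=4, c1=2, c2=4)

S1 state at macro-step 5 = 2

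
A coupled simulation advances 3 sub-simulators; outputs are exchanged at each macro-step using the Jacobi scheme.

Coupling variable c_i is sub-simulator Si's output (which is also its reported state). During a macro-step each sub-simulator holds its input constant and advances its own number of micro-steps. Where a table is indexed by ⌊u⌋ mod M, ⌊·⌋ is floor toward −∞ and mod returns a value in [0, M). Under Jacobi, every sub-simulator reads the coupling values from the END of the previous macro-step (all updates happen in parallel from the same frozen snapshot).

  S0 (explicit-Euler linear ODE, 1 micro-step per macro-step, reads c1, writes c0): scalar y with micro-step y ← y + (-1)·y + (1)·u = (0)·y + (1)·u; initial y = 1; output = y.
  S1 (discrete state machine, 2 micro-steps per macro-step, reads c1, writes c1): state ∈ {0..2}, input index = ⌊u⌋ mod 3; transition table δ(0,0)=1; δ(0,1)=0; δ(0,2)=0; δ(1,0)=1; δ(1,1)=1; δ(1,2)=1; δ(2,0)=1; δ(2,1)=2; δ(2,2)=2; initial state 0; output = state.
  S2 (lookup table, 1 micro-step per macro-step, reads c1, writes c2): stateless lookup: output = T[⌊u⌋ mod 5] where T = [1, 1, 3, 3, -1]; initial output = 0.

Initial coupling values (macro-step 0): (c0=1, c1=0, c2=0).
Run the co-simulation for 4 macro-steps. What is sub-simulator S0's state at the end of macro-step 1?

macro 1: S0 reads c1=0 → after 1×micro: 0; S1 reads c1=0 → after 2×micro: 1; S2 reads c1=0 → after 1×micro: 1 ⇒ (c0=0, c1=1, c2=1)
macro 2: S0 reads c1=1 → after 1×micro: 1; S1 reads c1=1 → after 2×micro: 1; S2 reads c1=1 → after 1×micro: 1 ⇒ (c0=1, c1=1, c2=1)
macro 3: S0 reads c1=1 → after 1×micro: 1; S1 reads c1=1 → after 2×micro: 1; S2 reads c1=1 → after 1×micro: 1 ⇒ (c0=1, c1=1, c2=1)
macro 4: S0 reads c1=1 → after 1×micro: 1; S1 reads c1=1 → after 2×micro: 1; S2 reads c1=1 → after 1×micro: 1 ⇒ (c0=1, c1=1, c2=1)

S0 state at macro-step 1 = 0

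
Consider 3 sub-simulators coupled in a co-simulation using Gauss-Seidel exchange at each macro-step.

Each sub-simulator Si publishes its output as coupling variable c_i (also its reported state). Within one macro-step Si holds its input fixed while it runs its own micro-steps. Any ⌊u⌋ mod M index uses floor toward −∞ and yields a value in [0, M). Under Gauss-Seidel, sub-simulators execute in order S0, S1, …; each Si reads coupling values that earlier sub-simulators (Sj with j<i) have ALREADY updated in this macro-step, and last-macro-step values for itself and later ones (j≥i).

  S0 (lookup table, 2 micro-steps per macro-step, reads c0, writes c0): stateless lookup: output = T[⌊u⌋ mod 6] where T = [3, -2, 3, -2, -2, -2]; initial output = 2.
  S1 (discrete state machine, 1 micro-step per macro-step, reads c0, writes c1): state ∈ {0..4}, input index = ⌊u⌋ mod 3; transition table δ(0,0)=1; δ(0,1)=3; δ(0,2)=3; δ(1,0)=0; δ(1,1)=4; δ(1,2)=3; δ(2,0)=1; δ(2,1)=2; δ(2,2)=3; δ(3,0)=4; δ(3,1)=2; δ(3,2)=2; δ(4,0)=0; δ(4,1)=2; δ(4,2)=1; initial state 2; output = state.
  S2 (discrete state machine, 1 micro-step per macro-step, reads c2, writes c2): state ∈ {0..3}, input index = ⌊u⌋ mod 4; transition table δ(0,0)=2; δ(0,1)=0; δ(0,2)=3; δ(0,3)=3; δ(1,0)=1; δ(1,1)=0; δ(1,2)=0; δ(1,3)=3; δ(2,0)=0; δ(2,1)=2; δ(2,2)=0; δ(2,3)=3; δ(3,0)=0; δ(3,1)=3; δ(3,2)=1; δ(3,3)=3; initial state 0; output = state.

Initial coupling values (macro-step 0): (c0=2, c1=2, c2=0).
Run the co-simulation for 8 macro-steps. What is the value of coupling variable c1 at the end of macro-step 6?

macro 1: S0 reads c0=2 → after 2×micro: 3; S1 reads c0=3 → after 1×micro: 1; S2 reads c2=0 → after 1×micro: 2 ⇒ (c0=3, c1=1, c2=2)
macro 2: S0 reads c0=3 → after 2×micro: -2; S1 reads c0=-2 → after 1×micro: 4; S2 reads c2=2 → after 1×micro: 0 ⇒ (c0=-2, c1=4, c2=0)
macro 3: S0 reads c0=-2 → after 2×micro: -2; S1 reads c0=-2 → after 1×micro: 2; S2 reads c2=0 → after 1×micro: 2 ⇒ (c0=-2, c1=2, c2=2)
macro 4: S0 reads c0=-2 → after 2×micro: -2; S1 reads c0=-2 → after 1×micro: 2; S2 reads c2=2 → after 1×micro: 0 ⇒ (c0=-2, c1=2, c2=0)
macro 5: S0 reads c0=-2 → after 2×micro: -2; S1 reads c0=-2 → after 1×micro: 2; S2 reads c2=0 → after 1×micro: 2 ⇒ (c0=-2, c1=2, c2=2)
macro 6: S0 reads c0=-2 → after 2×micro: -2; S1 reads c0=-2 → after 1×micro: 2; S2 reads c2=2 → after 1×micro: 0 ⇒ (c0=-2, c1=2, c2=0)
macro 7: S0 reads c0=-2 → after 2×micro: -2; S1 reads c0=-2 → after 1×micro: 2; S2 reads c2=0 → after 1×micro: 2 ⇒ (c0=-2, c1=2, c2=2)
macro 8: S0 reads c0=-2 → after 2×micro: -2; S1 reads c0=-2 → after 1×micro: 2; S2 reads c2=2 → after 1×micro: 0 ⇒ (c0=-2, c1=2, c2=0)

c1 at macro-step 6 = 2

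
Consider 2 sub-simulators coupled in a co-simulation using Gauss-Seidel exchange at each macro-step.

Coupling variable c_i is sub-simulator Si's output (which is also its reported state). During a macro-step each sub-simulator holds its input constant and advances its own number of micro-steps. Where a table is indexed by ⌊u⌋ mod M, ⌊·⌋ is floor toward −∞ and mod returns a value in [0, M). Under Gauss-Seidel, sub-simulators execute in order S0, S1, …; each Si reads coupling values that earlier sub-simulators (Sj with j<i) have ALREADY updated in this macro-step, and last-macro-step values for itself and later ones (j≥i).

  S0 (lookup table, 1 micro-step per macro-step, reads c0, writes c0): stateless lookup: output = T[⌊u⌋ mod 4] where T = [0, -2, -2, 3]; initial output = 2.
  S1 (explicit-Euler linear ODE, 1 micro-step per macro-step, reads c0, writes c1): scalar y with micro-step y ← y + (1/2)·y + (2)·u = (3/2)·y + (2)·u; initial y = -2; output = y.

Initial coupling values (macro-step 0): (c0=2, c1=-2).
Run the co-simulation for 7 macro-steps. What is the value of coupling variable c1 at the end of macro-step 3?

c1 at macro-step 3 = -103/4

macro 1: S0 reads c0=2 → after 1×micro: -2; S1 reads c0=-2 → after 1×micro: -7 ⇒ (c0=-2, c1=-7)
macro 2: S0 reads c0=-2 → after 1×micro: -2; S1 reads c0=-2 → after 1×micro: -29/2 ⇒ (c0=-2, c1=-29/2)
macro 3: S0 reads c0=-2 → after 1×micro: -2; S1 reads c0=-2 → after 1×micro: -103/4 ⇒ (c0=-2, c1=-103/4)
macro 4: S0 reads c0=-2 → after 1×micro: -2; S1 reads c0=-2 → after 1×micro: -341/8 ⇒ (c0=-2, c1=-341/8)
macro 5: S0 reads c0=-2 → after 1×micro: -2; S1 reads c0=-2 → after 1×micro: -1087/16 ⇒ (c0=-2, c1=-1087/16)
macro 6: S0 reads c0=-2 → after 1×micro: -2; S1 reads c0=-2 → after 1×micro: -3389/32 ⇒ (c0=-2, c1=-3389/32)
macro 7: S0 reads c0=-2 → after 1×micro: -2; S1 reads c0=-2 → after 1×micro: -10423/64 ⇒ (c0=-2, c1=-10423/64)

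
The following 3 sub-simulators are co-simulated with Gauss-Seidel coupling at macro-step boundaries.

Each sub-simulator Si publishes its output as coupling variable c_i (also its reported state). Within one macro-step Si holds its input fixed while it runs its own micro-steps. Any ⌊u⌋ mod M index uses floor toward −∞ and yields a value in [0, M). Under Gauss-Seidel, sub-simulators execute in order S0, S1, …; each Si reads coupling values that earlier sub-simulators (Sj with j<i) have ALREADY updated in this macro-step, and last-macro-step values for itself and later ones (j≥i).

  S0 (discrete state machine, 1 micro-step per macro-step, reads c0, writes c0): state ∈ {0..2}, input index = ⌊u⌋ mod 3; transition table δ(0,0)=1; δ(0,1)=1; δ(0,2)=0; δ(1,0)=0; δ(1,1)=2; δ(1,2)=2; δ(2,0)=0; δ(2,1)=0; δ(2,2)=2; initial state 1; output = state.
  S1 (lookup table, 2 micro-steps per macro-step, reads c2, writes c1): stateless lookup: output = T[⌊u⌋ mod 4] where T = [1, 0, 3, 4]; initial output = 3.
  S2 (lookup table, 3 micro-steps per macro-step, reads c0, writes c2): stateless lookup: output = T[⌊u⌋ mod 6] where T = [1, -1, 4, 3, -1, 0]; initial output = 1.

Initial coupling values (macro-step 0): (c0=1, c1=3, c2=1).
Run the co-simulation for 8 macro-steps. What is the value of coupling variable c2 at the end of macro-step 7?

c2 at macro-step 7 = 4

macro 1: S0 reads c0=1 → after 1×micro: 2; S1 reads c2=1 → after 2×micro: 0; S2 reads c0=2 → after 3×micro: 4 ⇒ (c0=2, c1=0, c2=4)
macro 2: S0 reads c0=2 → after 1×micro: 2; S1 reads c2=4 → after 2×micro: 1; S2 reads c0=2 → after 3×micro: 4 ⇒ (c0=2, c1=1, c2=4)
macro 3: S0 reads c0=2 → after 1×micro: 2; S1 reads c2=4 → after 2×micro: 1; S2 reads c0=2 → after 3×micro: 4 ⇒ (c0=2, c1=1, c2=4)
macro 4: S0 reads c0=2 → after 1×micro: 2; S1 reads c2=4 → after 2×micro: 1; S2 reads c0=2 → after 3×micro: 4 ⇒ (c0=2, c1=1, c2=4)
macro 5: S0 reads c0=2 → after 1×micro: 2; S1 reads c2=4 → after 2×micro: 1; S2 reads c0=2 → after 3×micro: 4 ⇒ (c0=2, c1=1, c2=4)
macro 6: S0 reads c0=2 → after 1×micro: 2; S1 reads c2=4 → after 2×micro: 1; S2 reads c0=2 → after 3×micro: 4 ⇒ (c0=2, c1=1, c2=4)
macro 7: S0 reads c0=2 → after 1×micro: 2; S1 reads c2=4 → after 2×micro: 1; S2 reads c0=2 → after 3×micro: 4 ⇒ (c0=2, c1=1, c2=4)
macro 8: S0 reads c0=2 → after 1×micro: 2; S1 reads c2=4 → after 2×micro: 1; S2 reads c0=2 → after 3×micro: 4 ⇒ (c0=2, c1=1, c2=4)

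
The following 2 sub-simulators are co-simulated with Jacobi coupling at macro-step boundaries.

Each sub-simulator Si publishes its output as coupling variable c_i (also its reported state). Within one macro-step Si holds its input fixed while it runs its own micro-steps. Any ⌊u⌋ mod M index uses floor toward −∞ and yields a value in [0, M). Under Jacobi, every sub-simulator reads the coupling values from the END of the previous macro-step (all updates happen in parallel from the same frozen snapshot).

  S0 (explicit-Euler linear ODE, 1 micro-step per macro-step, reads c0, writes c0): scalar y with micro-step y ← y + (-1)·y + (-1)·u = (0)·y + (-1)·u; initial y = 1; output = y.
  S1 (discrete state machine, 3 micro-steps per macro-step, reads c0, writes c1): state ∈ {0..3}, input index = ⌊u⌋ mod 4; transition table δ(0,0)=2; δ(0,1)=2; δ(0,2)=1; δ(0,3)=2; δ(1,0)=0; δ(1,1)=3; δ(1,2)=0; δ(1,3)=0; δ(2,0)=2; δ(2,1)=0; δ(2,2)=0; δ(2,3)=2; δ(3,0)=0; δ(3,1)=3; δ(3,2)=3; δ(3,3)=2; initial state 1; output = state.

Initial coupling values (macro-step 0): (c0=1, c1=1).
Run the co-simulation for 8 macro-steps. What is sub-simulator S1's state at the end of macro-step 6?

macro 1: S0 reads c0=1 → after 1×micro: -1; S1 reads c0=1 → after 3×micro: 3 ⇒ (c0=-1, c1=3)
macro 2: S0 reads c0=-1 → after 1×micro: 1; S1 reads c0=-1 → after 3×micro: 2 ⇒ (c0=1, c1=2)
macro 3: S0 reads c0=1 → after 1×micro: -1; S1 reads c0=1 → after 3×micro: 0 ⇒ (c0=-1, c1=0)
macro 4: S0 reads c0=-1 → after 1×micro: 1; S1 reads c0=-1 → after 3×micro: 2 ⇒ (c0=1, c1=2)
macro 5: S0 reads c0=1 → after 1×micro: -1; S1 reads c0=1 → after 3×micro: 0 ⇒ (c0=-1, c1=0)
macro 6: S0 reads c0=-1 → after 1×micro: 1; S1 reads c0=-1 → after 3×micro: 2 ⇒ (c0=1, c1=2)
macro 7: S0 reads c0=1 → after 1×micro: -1; S1 reads c0=1 → after 3×micro: 0 ⇒ (c0=-1, c1=0)
macro 8: S0 reads c0=-1 → after 1×micro: 1; S1 reads c0=-1 → after 3×micro: 2 ⇒ (c0=1, c1=2)

S1 state at macro-step 6 = 2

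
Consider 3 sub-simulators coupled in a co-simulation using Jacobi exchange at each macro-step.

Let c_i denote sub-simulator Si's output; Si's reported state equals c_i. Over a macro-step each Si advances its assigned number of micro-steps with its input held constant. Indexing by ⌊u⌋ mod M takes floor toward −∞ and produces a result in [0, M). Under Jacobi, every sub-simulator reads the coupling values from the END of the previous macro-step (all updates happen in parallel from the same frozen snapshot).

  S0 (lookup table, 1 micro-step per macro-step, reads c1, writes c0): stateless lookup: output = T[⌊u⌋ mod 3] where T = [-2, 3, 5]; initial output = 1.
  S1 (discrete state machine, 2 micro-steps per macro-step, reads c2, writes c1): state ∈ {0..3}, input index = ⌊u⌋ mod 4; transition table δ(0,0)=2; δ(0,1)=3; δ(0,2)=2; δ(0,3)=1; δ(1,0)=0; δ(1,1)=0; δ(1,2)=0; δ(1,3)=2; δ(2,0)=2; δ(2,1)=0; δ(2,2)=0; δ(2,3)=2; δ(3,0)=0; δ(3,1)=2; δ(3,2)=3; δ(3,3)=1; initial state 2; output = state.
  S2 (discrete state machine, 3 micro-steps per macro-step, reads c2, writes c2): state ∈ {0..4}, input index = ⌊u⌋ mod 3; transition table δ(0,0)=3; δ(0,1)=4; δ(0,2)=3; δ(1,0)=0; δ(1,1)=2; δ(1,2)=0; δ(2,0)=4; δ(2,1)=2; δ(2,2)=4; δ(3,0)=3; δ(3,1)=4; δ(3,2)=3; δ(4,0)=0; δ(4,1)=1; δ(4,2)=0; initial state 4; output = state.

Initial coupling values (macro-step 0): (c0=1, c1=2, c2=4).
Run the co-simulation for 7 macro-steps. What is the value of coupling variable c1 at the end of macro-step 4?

macro 1: S0 reads c1=2 → after 1×micro: 5; S1 reads c2=4 → after 2×micro: 2; S2 reads c2=4 → after 3×micro: 2 ⇒ (c0=5, c1=2, c2=2)
macro 2: S0 reads c1=2 → after 1×micro: 5; S1 reads c2=2 → after 2×micro: 2; S2 reads c2=2 → after 3×micro: 3 ⇒ (c0=5, c1=2, c2=3)
macro 3: S0 reads c1=2 → after 1×micro: 5; S1 reads c2=3 → after 2×micro: 2; S2 reads c2=3 → after 3×micro: 3 ⇒ (c0=5, c1=2, c2=3)
macro 4: S0 reads c1=2 → after 1×micro: 5; S1 reads c2=3 → after 2×micro: 2; S2 reads c2=3 → after 3×micro: 3 ⇒ (c0=5, c1=2, c2=3)
macro 5: S0 reads c1=2 → after 1×micro: 5; S1 reads c2=3 → after 2×micro: 2; S2 reads c2=3 → after 3×micro: 3 ⇒ (c0=5, c1=2, c2=3)
macro 6: S0 reads c1=2 → after 1×micro: 5; S1 reads c2=3 → after 2×micro: 2; S2 reads c2=3 → after 3×micro: 3 ⇒ (c0=5, c1=2, c2=3)
macro 7: S0 reads c1=2 → after 1×micro: 5; S1 reads c2=3 → after 2×micro: 2; S2 reads c2=3 → after 3×micro: 3 ⇒ (c0=5, c1=2, c2=3)

c1 at macro-step 4 = 2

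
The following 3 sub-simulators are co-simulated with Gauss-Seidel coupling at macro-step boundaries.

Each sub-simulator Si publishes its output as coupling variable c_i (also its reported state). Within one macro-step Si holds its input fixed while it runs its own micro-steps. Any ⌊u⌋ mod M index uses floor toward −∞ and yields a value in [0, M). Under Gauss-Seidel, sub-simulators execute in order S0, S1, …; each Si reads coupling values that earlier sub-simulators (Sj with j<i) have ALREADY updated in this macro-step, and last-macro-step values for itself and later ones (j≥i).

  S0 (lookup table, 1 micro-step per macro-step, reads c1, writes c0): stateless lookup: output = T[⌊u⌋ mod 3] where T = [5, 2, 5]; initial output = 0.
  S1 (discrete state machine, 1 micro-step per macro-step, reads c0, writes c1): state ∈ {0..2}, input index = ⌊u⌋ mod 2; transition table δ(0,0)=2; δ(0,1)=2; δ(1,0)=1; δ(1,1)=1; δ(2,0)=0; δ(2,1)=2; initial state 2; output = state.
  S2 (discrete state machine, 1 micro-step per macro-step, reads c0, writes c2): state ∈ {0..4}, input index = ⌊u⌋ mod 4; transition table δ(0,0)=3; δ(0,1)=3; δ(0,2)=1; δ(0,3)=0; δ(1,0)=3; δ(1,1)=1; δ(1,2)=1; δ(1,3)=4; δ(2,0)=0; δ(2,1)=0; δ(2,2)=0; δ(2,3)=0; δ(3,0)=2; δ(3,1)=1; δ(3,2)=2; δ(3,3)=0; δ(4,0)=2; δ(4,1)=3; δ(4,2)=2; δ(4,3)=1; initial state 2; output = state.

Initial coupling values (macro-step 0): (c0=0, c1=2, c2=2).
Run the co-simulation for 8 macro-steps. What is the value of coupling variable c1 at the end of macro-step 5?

macro 1: S0 reads c1=2 → after 1×micro: 5; S1 reads c0=5 → after 1×micro: 2; S2 reads c0=5 → after 1×micro: 0 ⇒ (c0=5, c1=2, c2=0)
macro 2: S0 reads c1=2 → after 1×micro: 5; S1 reads c0=5 → after 1×micro: 2; S2 reads c0=5 → after 1×micro: 3 ⇒ (c0=5, c1=2, c2=3)
macro 3: S0 reads c1=2 → after 1×micro: 5; S1 reads c0=5 → after 1×micro: 2; S2 reads c0=5 → after 1×micro: 1 ⇒ (c0=5, c1=2, c2=1)
macro 4: S0 reads c1=2 → after 1×micro: 5; S1 reads c0=5 → after 1×micro: 2; S2 reads c0=5 → after 1×micro: 1 ⇒ (c0=5, c1=2, c2=1)
macro 5: S0 reads c1=2 → after 1×micro: 5; S1 reads c0=5 → after 1×micro: 2; S2 reads c0=5 → after 1×micro: 1 ⇒ (c0=5, c1=2, c2=1)
macro 6: S0 reads c1=2 → after 1×micro: 5; S1 reads c0=5 → after 1×micro: 2; S2 reads c0=5 → after 1×micro: 1 ⇒ (c0=5, c1=2, c2=1)
macro 7: S0 reads c1=2 → after 1×micro: 5; S1 reads c0=5 → after 1×micro: 2; S2 reads c0=5 → after 1×micro: 1 ⇒ (c0=5, c1=2, c2=1)
macro 8: S0 reads c1=2 → after 1×micro: 5; S1 reads c0=5 → after 1×micro: 2; S2 reads c0=5 → after 1×micro: 1 ⇒ (c0=5, c1=2, c2=1)

c1 at macro-step 5 = 2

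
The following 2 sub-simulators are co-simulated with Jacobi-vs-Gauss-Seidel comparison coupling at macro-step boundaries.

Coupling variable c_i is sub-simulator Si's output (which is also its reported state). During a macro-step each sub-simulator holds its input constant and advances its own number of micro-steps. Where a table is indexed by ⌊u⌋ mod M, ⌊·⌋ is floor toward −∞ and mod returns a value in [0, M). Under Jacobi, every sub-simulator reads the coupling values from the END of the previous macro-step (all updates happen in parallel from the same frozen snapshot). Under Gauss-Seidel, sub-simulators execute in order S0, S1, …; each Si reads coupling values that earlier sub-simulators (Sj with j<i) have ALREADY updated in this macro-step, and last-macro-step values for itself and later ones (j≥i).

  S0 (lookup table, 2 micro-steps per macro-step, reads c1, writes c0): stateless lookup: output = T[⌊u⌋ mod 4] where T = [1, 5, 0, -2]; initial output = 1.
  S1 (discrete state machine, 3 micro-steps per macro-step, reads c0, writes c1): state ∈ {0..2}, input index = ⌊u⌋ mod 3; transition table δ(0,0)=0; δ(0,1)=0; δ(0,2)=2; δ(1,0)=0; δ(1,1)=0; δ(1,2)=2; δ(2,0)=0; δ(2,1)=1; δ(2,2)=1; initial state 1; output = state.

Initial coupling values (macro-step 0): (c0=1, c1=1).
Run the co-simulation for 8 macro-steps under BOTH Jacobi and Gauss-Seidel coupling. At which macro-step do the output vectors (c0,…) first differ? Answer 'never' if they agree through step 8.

first divergence at macro-step: 1

[Jacobi] macro 1: S0 reads c1=1 → after 2×micro: 5; S1 reads c0=1 → after 3×micro: 0 ⇒ (c0=5, c1=0)
[Jacobi] macro 2: S0 reads c1=0 → after 2×micro: 1; S1 reads c0=5 → after 3×micro: 2 ⇒ (c0=1, c1=2)
[Jacobi] macro 3: S0 reads c1=2 → after 2×micro: 0; S1 reads c0=1 → after 3×micro: 0 ⇒ (c0=0, c1=0)
[Jacobi] macro 4: S0 reads c1=0 → after 2×micro: 1; S1 reads c0=0 → after 3×micro: 0 ⇒ (c0=1, c1=0)
[Jacobi] macro 5: S0 reads c1=0 → after 2×micro: 1; S1 reads c0=1 → after 3×micro: 0 ⇒ (c0=1, c1=0)
[Jacobi] macro 6: S0 reads c1=0 → after 2×micro: 1; S1 reads c0=1 → after 3×micro: 0 ⇒ (c0=1, c1=0)
[Jacobi] macro 7: S0 reads c1=0 → after 2×micro: 1; S1 reads c0=1 → after 3×micro: 0 ⇒ (c0=1, c1=0)
[Jacobi] macro 8: S0 reads c1=0 → after 2×micro: 1; S1 reads c0=1 → after 3×micro: 0 ⇒ (c0=1, c1=0)
[Gauss-Seidel] macro 1: S0 reads c1=1 → after 2×micro: 5; S1 reads c0=5 → after 3×micro: 2 ⇒ (c0=5, c1=2)
[Gauss-Seidel] macro 2: S0 reads c1=2 → after 2×micro: 0; S1 reads c0=0 → after 3×micro: 0 ⇒ (c0=0, c1=0)
[Gauss-Seidel] macro 3: S0 reads c1=0 → after 2×micro: 1; S1 reads c0=1 → after 3×micro: 0 ⇒ (c0=1, c1=0)
[Gauss-Seidel] macro 4: S0 reads c1=0 → after 2×micro: 1; S1 reads c0=1 → after 3×micro: 0 ⇒ (c0=1, c1=0)
[Gauss-Seidel] macro 5: S0 reads c1=0 → after 2×micro: 1; S1 reads c0=1 → after 3×micro: 0 ⇒ (c0=1, c1=0)
[Gauss-Seidel] macro 6: S0 reads c1=0 → after 2×micro: 1; S1 reads c0=1 → after 3×micro: 0 ⇒ (c0=1, c1=0)
[Gauss-Seidel] macro 7: S0 reads c1=0 → after 2×micro: 1; S1 reads c0=1 → after 3×micro: 0 ⇒ (c0=1, c1=0)
[Gauss-Seidel] macro 8: S0 reads c1=0 → after 2×micro: 1; S1 reads c0=1 → after 3×micro: 0 ⇒ (c0=1, c1=0)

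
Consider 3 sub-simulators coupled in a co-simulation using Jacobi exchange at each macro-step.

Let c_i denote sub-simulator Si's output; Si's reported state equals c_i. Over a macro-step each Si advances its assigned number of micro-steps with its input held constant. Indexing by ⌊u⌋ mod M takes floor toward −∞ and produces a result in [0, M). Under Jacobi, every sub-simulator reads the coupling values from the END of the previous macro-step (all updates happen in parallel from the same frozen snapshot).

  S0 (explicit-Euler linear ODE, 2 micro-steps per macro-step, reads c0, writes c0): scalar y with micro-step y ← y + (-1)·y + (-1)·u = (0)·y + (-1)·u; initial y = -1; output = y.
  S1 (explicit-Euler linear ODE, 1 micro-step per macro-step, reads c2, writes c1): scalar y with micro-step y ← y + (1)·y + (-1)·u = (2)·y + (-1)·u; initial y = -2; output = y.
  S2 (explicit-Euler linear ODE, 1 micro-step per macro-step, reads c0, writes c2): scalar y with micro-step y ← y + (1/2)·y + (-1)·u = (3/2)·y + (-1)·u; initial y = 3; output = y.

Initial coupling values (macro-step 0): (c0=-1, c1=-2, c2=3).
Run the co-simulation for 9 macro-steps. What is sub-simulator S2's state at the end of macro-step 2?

S2 state at macro-step 2 = 29/4

macro 1: S0 reads c0=-1 → after 2×micro: 1; S1 reads c2=3 → after 1×micro: -7; S2 reads c0=-1 → after 1×micro: 11/2 ⇒ (c0=1, c1=-7, c2=11/2)
macro 2: S0 reads c0=1 → after 2×micro: -1; S1 reads c2=11/2 → after 1×micro: -39/2; S2 reads c0=1 → after 1×micro: 29/4 ⇒ (c0=-1, c1=-39/2, c2=29/4)
macro 3: S0 reads c0=-1 → after 2×micro: 1; S1 reads c2=29/4 → after 1×micro: -185/4; S2 reads c0=-1 → after 1×micro: 95/8 ⇒ (c0=1, c1=-185/4, c2=95/8)
macro 4: S0 reads c0=1 → after 2×micro: -1; S1 reads c2=95/8 → after 1×micro: -835/8; S2 reads c0=1 → after 1×micro: 269/16 ⇒ (c0=-1, c1=-835/8, c2=269/16)
macro 5: S0 reads c0=-1 → after 2×micro: 1; S1 reads c2=269/16 → after 1×micro: -3609/16; S2 reads c0=-1 → after 1×micro: 839/32 ⇒ (c0=1, c1=-3609/16, c2=839/32)
macro 6: S0 reads c0=1 → after 2×micro: -1; S1 reads c2=839/32 → after 1×micro: -15275/32; S2 reads c0=1 → after 1×micro: 2453/64 ⇒ (c0=-1, c1=-15275/32, c2=2453/64)
macro 7: S0 reads c0=-1 → after 2×micro: 1; S1 reads c2=2453/64 → after 1×micro: -63553/64; S2 reads c0=-1 → after 1×micro: 7487/128 ⇒ (c0=1, c1=-63553/64, c2=7487/128)
macro 8: S0 reads c0=1 → after 2×micro: -1; S1 reads c2=7487/128 → after 1×micro: -261699/128; S2 reads c0=1 → after 1×micro: 22205/256 ⇒ (c0=-1, c1=-261699/128, c2=22205/256)
macro 9: S0 reads c0=-1 → after 2×micro: 1; S1 reads c2=22205/256 → after 1×micro: -1069001/256; S2 reads c0=-1 → after 1×micro: 67127/512 ⇒ (c0=1, c1=-1069001/256, c2=67127/512)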